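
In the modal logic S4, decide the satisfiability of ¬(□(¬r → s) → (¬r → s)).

1. ¬(□(¬r → s) → (¬r → s)), 0
2. □(¬r → s), 0   [¬→-rule on 1]
3. ¬(¬r → s), 0   [¬→-rule on 1]
4. ¬r, 0   [¬→-rule on 3]
5. ¬s, 0   [¬→-rule on 3]
6. ¬r → s, 0   [□-rule on 2 via 0R0]
7. s, 0   [→-rule on 6 (branches; this branch)]
Accessibility: 0R0
Branch closes: s and ¬s both at 0.
All branches of the tableau close; one closing branch shown above.

No, unsatisfiable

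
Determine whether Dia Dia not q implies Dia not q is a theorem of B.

Invalid (countermodel exists)

Tableau for the negation not (Dia Dia not q implies Dia not q):
1. not (Dia Dia not q implies Dia not q), 0
2. Dia Dia not q, 0
3. not Dia not q, 0
4. q, 0
5. Dia not q, 1
6. q, 1
7. not q, 2
Accessibility: 0R0, 0R1, 1R0, 1R1, 1R2, 2R1, 2R2
The negation has an open branch (countermodel exists).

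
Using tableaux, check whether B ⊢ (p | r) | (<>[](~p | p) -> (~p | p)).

Valid

Tableau for the negation ~((p | r) | (<>[](~p | p) -> (~p | p))):
1. ~((p | r) | (<>[](~p | p) -> (~p | p))), 0
2. ~(p | r), 0
3. ~(<>[](~p | p) -> (~p | p)), 0
4. ~p, 0
5. ~r, 0
6. <>[](~p | p), 0
7. ~(~p | p), 0
8. p, 0
Accessibility: 0R0
Branch closes: p and ~p both at 0.
Every branch of the negation's tableau closes; the branch above is one of them.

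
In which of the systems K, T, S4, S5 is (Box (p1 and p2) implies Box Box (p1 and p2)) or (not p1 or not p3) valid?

S4, S5

T-tableau for the negation not ((Box (p1 and p2) implies Box Box (p1 and p2)) or (not p1 or not p3)):
1. not ((Box (p1 and p2) implies Box Box (p1 and p2)) or (not p1 or not p3)), 0
2. not (Box (p1 and p2) implies Box Box (p1 and p2)), 0
3. not (not p1 or not p3), 0
4. Box (p1 and p2), 0
5. not Box Box (p1 and p2), 0
6. p1, 0
7. p3, 0
8. p1 and p2, 0
9. p2, 0
10. not Box (p1 and p2), 1
11. p1 and p2, 1
12. p1, 1
13. p2, 1
14. not (p1 and p2), 2
15. not p2, 2
Accessibility: 0R0, 0R1, 1R1, 1R2, 2R2
Complete open branch: countermodel on a T-frame, so not valid in T, nor in K (the same frame is also a K-frame).
S4-tableau for the negation not ((Box (p1 and p2) implies Box Box (p1 and p2)) or (not p1 or not p3)):
1. not ((Box (p1 and p2) implies Box Box (p1 and p2)) or (not p1 or not p3)), 0
2. not (Box (p1 and p2) implies Box Box (p1 and p2)), 0
3. not (not p1 or not p3), 0
4. Box (p1 and p2), 0
5. not Box Box (p1 and p2), 0
6. p1, 0
7. p3, 0
8. p1 and p2, 0
9. p2, 0
10. not Box (p1 and p2), 1
11. p1 and p2, 1
12. p1, 1
13. p2, 1
14. not (p1 and p2), 2
15. p1 and p2, 2
16. p1, 2
17. p2, 2
18. not p2, 2
Accessibility: 0R0, 0R1, 0R2, 1R1, 1R2, 2R2
Branch closes: p2 and not p2 both at 2.
Every branch closes (one shown): valid in S4, hence also in S5 (every theorem of S4 is a theorem of S5).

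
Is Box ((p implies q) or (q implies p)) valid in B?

Tableau for the negation not Box ((p implies q) or (q implies p)):
1. not Box ((p implies q) or (q implies p)), 0
2. not ((p implies q) or (q implies p)), 1
3. not (p implies q), 1
4. not (q implies p), 1
5. p, 1
6. not q, 1
7. q, 1
8. not p, 1
Accessibility: 0R0, 0R1, 1R0, 1R1
Branch closes: q and not q both at 1.
Every branch of the negation's tableau closes; the branch above is one of them.

Yes, valid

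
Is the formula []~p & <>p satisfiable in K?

Unsatisfiable (every branch closes)

1. []~p & <>p, 0
2. []~p, 0
3. <>p, 0
4. p, 1
5. ~p, 1
Accessibility: 0R1
Branch closes: p and ~p both at 1.
Every branch closes; the branch above is one of them.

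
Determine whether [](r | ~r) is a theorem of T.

Tableau for the negation ~[](r | ~r):
1. ~[](r | ~r), 0
2. ~(r | ~r), 1
3. ~r, 1
4. r, 1
Accessibility: 0R0, 0R1, 1R1
Branch closes: r and ~r both at 1.
All branches of the negation close; one closing branch shown above.

Valid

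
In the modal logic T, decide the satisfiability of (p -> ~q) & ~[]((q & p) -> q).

Unsatisfiable (every branch closes)

1. (p -> ~q) & ~[]((q & p) -> q), u
2. p -> ~q, u
3. ~[]((q & p) -> q), u
4. ~q, u
5. ~((q & p) -> q), v
6. q & p, v
7. ~q, v
8. q, v
9. p, v
Accessibility: uRu, uRv, vRv
Branch closes: q and ~q both at v.
(One branch shown.) All branches close.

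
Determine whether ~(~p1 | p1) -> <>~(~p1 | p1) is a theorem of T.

Tableau for the negation ~(~(~p1 | p1) -> <>~(~p1 | p1)):
1. ~(~(~p1 | p1) -> <>~(~p1 | p1)), w0
2. ~(~p1 | p1), w0   [~->-rule on 1]
3. ~<>~(~p1 | p1), w0   [~->-rule on 1]
4. p1, w0   [~|-rule on 2]
5. ~p1, w0   [~|-rule on 2]
Accessibility: w0Rw0
Branch closes: p1 and ~p1 both at w0.
All branches of the negation close; one closing branch shown above.

Valid in T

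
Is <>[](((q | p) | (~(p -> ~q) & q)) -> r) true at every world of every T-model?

Tableau for the negation ~<>[](((q | p) | (~(p -> ~q) & q)) -> r):
1. ~<>[](((q | p) | (~(p -> ~q) & q)) -> r), u
2. ~[](((q | p) | (~(p -> ~q) & q)) -> r), u   [~<>-rule on 1 via uRu]
3. ~(((q | p) | (~(p -> ~q) & q)) -> r), v   [~[]-rule on 2: fresh world v, uRv]
4. (q | p) | (~(p -> ~q) & q), v   [~->-rule on 3]
5. ~r, v   [~->-rule on 3]
6. ~[](((q | p) | (~(p -> ~q) & q)) -> r), v   [~<>-rule on 1 via uRv]
7. ~(p -> ~q) & q, v   [|-rule on 4 (branches; this branch)]
8. ~(p -> ~q), v   [&-rule on 7]
9. q, v   [&-rule on 7]
10. p, v   [~->-rule on 8]
11. ~(((q | p) | (~(p -> ~q) & q)) -> r), w   [~[]-rule on 6: fresh world w, vRw]
12. (q | p) | (~(p -> ~q) & q), w   [~->-rule on 11]
13. ~r, w   [~->-rule on 11]
14. ~(p -> ~q) & q, w   [|-rule on 12 (branches; this branch)]
15. ~(p -> ~q), w   [&-rule on 14]
16. q, w   [&-rule on 14]
17. p, w   [~->-rule on 15]
Accessibility: uRu, uRv, vRv, vRw, wRw
The negation has an open branch (countermodel exists).

Invalid (countermodel exists)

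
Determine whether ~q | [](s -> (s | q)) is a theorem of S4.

Tableau for the negation ~(~q | [](s -> (s | q))):
1. ~(~q | [](s -> (s | q))), 0
2. q, 0
3. ~[](s -> (s | q)), 0
4. ~(s -> (s | q)), 1
5. s, 1
6. ~(s | q), 1
7. ~s, 1
8. ~q, 1
Accessibility: 0R0, 0R1, 1R1
Branch closes: s and ~s both at 1.
All branches of the negation close; one closing branch shown above.

Valid in S4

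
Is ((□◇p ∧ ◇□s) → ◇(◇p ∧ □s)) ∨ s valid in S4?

Tableau for the negation ¬(((□◇p ∧ ◇□s) → ◇(◇p ∧ □s)) ∨ s):
1. ¬(((□◇p ∧ ◇□s) → ◇(◇p ∧ □s)) ∨ s), u
2. ¬((□◇p ∧ ◇□s) → ◇(◇p ∧ □s)), u
3. ¬s, u
4. □◇p ∧ ◇□s, u
5. ¬◇(◇p ∧ □s), u
6. □◇p, u
7. ◇□s, u
8. ¬(◇p ∧ □s), u
9. ◇p, u
10. ¬□s, u
11. □s, v
12. ¬(◇p ∧ □s), v
13. ◇p, v
14. s, v
15. ¬□s, v
16. p, w
17. ¬(◇p ∧ □s), w
18. ◇p, w
19. ¬□s, w
20. ¬s, x
21. ¬(◇p ∧ □s), x
22. ◇p, x
23. ¬◇p, x
24. ¬p, x
25. p, y
26. ¬(◇p ∧ □s), y
27. ◇p, y
28. s, y
29. ¬□s, y
30. ¬s, z
31. ¬(◇p ∧ □s), z
32. ◇p, z
33. s, z
Accessibility: uRu, uRv, uRw, uRx, uRy, uRz, vRv, vRy, vRz, wRw, xRx, yRy, zRz
Branch closes: s and ¬s both at z.
All branches of the negation close; one closing branch shown above.

Valid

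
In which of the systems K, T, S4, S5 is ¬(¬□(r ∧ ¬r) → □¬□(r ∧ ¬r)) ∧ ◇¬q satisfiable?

K-tableau for the formula:
1. ¬(¬□(r ∧ ¬r) → □¬□(r ∧ ¬r)) ∧ ◇¬q, w0
2. ¬(¬□(r ∧ ¬r) → □¬□(r ∧ ¬r)), w0
3. ◇¬q, w0
4. ¬□(r ∧ ¬r), w0
5. ¬□¬□(r ∧ ¬r), w0
6. ¬q, w1
7. ¬(r ∧ ¬r), w2
8. r, w2
9. □(r ∧ ¬r), w3
Accessibility: w0Rw1, w0Rw2, w0Rw3
Complete open branch: satisfiable in K.
T-tableau for the formula:
1. ¬(¬□(r ∧ ¬r) → □¬□(r ∧ ¬r)) ∧ ◇¬q, w0
2. ¬(¬□(r ∧ ¬r) → □¬□(r ∧ ¬r)), w0
3. ◇¬q, w0
4. ¬□(r ∧ ¬r), w0
5. ¬□¬□(r ∧ ¬r), w0
6. ¬q, w1
7. ¬(r ∧ ¬r), w2
8. r, w2
9. □(r ∧ ¬r), w3
10. r ∧ ¬r, w3
11. r, w3
12. ¬r, w3
Accessibility: w0Rw0, w0Rw1, w0Rw2, w0Rw3, w1Rw1, w2Rw2, w3Rw3
Branch closes: r and ¬r both at w3.
Every branch closes (one shown): unsatisfiable in T, hence also in S4, S5 (every S4/S5-frame is a T-frame).

K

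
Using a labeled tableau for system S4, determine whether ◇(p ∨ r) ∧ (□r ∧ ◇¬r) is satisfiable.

1. ◇(p ∨ r) ∧ (□r ∧ ◇¬r), u
2. ◇(p ∨ r), u
3. □r ∧ ◇¬r, u
4. □r, u
5. ◇¬r, u
6. r, u
7. p ∨ r, v
8. r, v
9. ¬r, w
10. r, w
Accessibility: uRu, uRv, uRw, vRv, wRw
Branch closes: r and ¬r both at w.
Every branch closes; the branch above is one of them.

No, unsatisfiable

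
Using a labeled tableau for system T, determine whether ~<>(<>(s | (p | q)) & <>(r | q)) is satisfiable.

1. ~<>(<>(s | (p | q)) & <>(r | q)), u
2. ~(<>(s | (p | q)) & <>(r | q)), u
3. ~<>(r | q), u
4. ~(r | q), u
5. ~r, u
6. ~q, u
Accessibility: uRu

Satisfiable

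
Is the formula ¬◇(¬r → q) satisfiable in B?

Satisfiable (open branch found)

1. ¬◇(¬r → q), 0
2. ¬(¬r → q), 0
3. ¬r, 0
4. ¬q, 0
Accessibility: 0R0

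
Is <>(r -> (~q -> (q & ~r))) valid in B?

Not valid

Tableau for the negation ~<>(r -> (~q -> (q & ~r))):
1. ~<>(r -> (~q -> (q & ~r))), u
2. ~(r -> (~q -> (q & ~r))), u   [~<>-rule on 1 via uRu]
3. r, u   [~->-rule on 2]
4. ~(~q -> (q & ~r)), u   [~->-rule on 2]
5. ~q, u   [~->-rule on 4]
6. ~(q & ~r), u   [~->-rule on 4]
Accessibility: uRu
The negation has an open branch (countermodel exists).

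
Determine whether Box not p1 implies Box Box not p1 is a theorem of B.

Tableau for the negation not (Box not p1 implies Box Box not p1):
1. not (Box not p1 implies Box Box not p1), 0
2. Box not p1, 0   [neg-implies-rule on 1]
3. not Box Box not p1, 0   [neg-implies-rule on 1]
4. not p1, 0   [Box-rule on 2 via 0R0]
5. not Box not p1, 1   [neg-Box-rule on 3: fresh world 1, 0R1]
6. not p1, 1   [Box-rule on 2 via 0R1]
7. p1, 2   [neg-Box-rule on 5: fresh world 2, 1R2]
Accessibility: 0R0, 0R1, 1R0, 1R1, 1R2, 2R1, 2R2
The negation has an open branch (countermodel exists).

No, not valid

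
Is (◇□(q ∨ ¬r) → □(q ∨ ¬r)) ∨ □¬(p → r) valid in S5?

Tableau for the negation ¬((◇□(q ∨ ¬r) → □(q ∨ ¬r)) ∨ □¬(p → r)):
1. ¬((◇□(q ∨ ¬r) → □(q ∨ ¬r)) ∨ □¬(p → r)), 0
2. ¬(◇□(q ∨ ¬r) → □(q ∨ ¬r)), 0
3. ¬□¬(p → r), 0
4. ◇□(q ∨ ¬r), 0
5. ¬□(q ∨ ¬r), 0
6. p → r, 1
7. r, 1
8. □(q ∨ ¬r), 2
9. q ∨ ¬r, 0
10. q ∨ ¬r, 1
11. q ∨ ¬r, 2
12. ¬r, 0
13. q, 1
14. ¬r, 2
15. ¬(q ∨ ¬r), 3
16. ¬q, 3
17. r, 3
18. q ∨ ¬r, 3
19. ¬r, 3
Accessibility: 0R0, 0R1, 0R2, 0R3, 1R0, 1R1, 1R2, 1R3, 2R0, 2R1, 2R2, 2R3, 3R0, 3R1, 3R2, 3R3
Branch closes: r and ¬r both at 3.
All branches of the negation close; one closing branch shown above.

Valid in S5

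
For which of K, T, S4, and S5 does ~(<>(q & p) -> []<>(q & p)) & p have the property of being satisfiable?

S4-tableau for the formula:
1. ~(<>(q & p) -> []<>(q & p)) & p, w0
2. ~(<>(q & p) -> []<>(q & p)), w0
3. p, w0
4. <>(q & p), w0
5. ~[]<>(q & p), w0
6. q & p, w1
7. q, w1
8. p, w1
9. ~<>(q & p), w2
10. ~(q & p), w2
11. ~p, w2
Accessibility: w0Rw0, w0Rw1, w0Rw2, w1Rw1, w2Rw2
Complete open branch: satisfiable in S4, hence also in K, T (this S4-model is also a K-model and a T-model).
S5-tableau for the formula:
1. ~(<>(q & p) -> []<>(q & p)) & p, w0
2. ~(<>(q & p) -> []<>(q & p)), w0
3. p, w0
4. <>(q & p), w0
5. ~[]<>(q & p), w0
6. q & p, w1
7. q, w1
8. p, w1
9. ~<>(q & p), w2
10. ~(q & p), w0
11. ~(q & p), w1
12. ~(q & p), w2
13. ~q, w0
14. ~p, w1
Accessibility: w0Rw0, w0Rw1, w0Rw2, w1Rw0, w1Rw1, w1Rw2, w2Rw0, w2Rw1, w2Rw2
Branch closes: p and ~p both at w1.
Every branch closes (one shown): unsatisfiable in S5.

K, T, S4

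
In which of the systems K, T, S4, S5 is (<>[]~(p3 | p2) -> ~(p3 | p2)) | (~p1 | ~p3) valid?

S5

S5-tableau for the negation ~((<>[]~(p3 | p2) -> ~(p3 | p2)) | (~p1 | ~p3)):
1. ~((<>[]~(p3 | p2) -> ~(p3 | p2)) | (~p1 | ~p3)), u
2. ~(<>[]~(p3 | p2) -> ~(p3 | p2)), u
3. ~(~p1 | ~p3), u
4. <>[]~(p3 | p2), u
5. p3 | p2, u
6. p1, u
7. p3, u
8. p2, u
9. []~(p3 | p2), v
10. ~(p3 | p2), u
11. ~p3, u
12. ~p2, u
Accessibility: uRu, uRv, vRu, vRv
Branch closes: p3 and ~p3 both at u.
Every branch closes (one shown): valid in S5.
S4-tableau for the negation ~((<>[]~(p3 | p2) -> ~(p3 | p2)) | (~p1 | ~p3)):
1. ~((<>[]~(p3 | p2) -> ~(p3 | p2)) | (~p1 | ~p3)), u
2. ~(<>[]~(p3 | p2) -> ~(p3 | p2)), u
3. ~(~p1 | ~p3), u
4. <>[]~(p3 | p2), u
5. p3 | p2, u
6. p1, u
7. p3, u
8. p2, u
9. []~(p3 | p2), v
10. ~(p3 | p2), v
11. ~p3, v
12. ~p2, v
Accessibility: uRu, uRv, vRv
Complete open branch: countermodel on an S4-frame, so not valid in S4, nor in K, T (the same frame is also a K-frame and a T-frame).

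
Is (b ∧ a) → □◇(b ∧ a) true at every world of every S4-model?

Not valid

Tableau for the negation ¬((b ∧ a) → □◇(b ∧ a)):
1. ¬((b ∧ a) → □◇(b ∧ a)), w0
2. b ∧ a, w0   [¬→-rule on 1]
3. ¬□◇(b ∧ a), w0   [¬→-rule on 1]
4. b, w0   [∧-rule on 2]
5. a, w0   [∧-rule on 2]
6. ¬◇(b ∧ a), w1   [¬□-rule on 3: fresh world w1, w0Rw1]
7. ¬(b ∧ a), w1   [¬◇-rule on 6 via w1Rw1]
8. ¬a, w1   [¬∧-rule on 7 (branches; this branch)]
Accessibility: w0Rw0, w0Rw1, w1Rw1
The negation has an open branch (countermodel exists).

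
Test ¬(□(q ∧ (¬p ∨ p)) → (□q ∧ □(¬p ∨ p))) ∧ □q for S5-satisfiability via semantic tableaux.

1. ¬(□(q ∧ (¬p ∨ p)) → (□q ∧ □(¬p ∨ p))) ∧ □q, u
2. ¬(□(q ∧ (¬p ∨ p)) → (□q ∧ □(¬p ∨ p))), u   [∧-rule on 1]
3. □q, u   [∧-rule on 1]
4. □(q ∧ (¬p ∨ p)), u   [¬→-rule on 2]
5. ¬(□q ∧ □(¬p ∨ p)), u   [¬→-rule on 2]
6. q, u   [□-rule on 3 via uRu]
7. q ∧ (¬p ∨ p), u   [□-rule on 4 via uRu]
8. ¬p ∨ p, u   [∧-rule on 7]
9. ¬□(¬p ∨ p), u   [¬∧-rule on 5 (branches; this branch)]
10. p, u   [∨-rule on 8 (branches; this branch)]
11. ¬(¬p ∨ p), v   [¬□-rule on 9: fresh world v, uRv]
12. p, v   [¬∨-rule on 11]
13. ¬p, v   [¬∨-rule on 11]
Accessibility: uRu, uRv, vRu, vRv
Branch closes: p and ¬p both at v.
(One branch shown.) All branches close.

No, unsatisfiable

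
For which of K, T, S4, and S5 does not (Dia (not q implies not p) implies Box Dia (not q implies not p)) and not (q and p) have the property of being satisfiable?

K, T, S4

S5-tableau for the formula:
1. not (Dia (not q implies not p) implies Box Dia (not q implies not p)) and not (q and p), w0
2. not (Dia (not q implies not p) implies Box Dia (not q implies not p)), w0
3. not (q and p), w0
4. Dia (not q implies not p), w0
5. not Box Dia (not q implies not p), w0
6. not q, w0
7. not q implies not p, w1
8. not p, w1
9. not Dia (not q implies not p), w2
10. not (not q implies not p), w0
11. p, w0
12. not (not q implies not p), w1
13. not q, w1
14. p, w1
Accessibility: w0Rw0, w0Rw1, w0Rw2, w1Rw0, w1Rw1, w1Rw2, w2Rw0, w2Rw1, w2Rw2
Branch closes: p and not p both at w1.
Every branch closes (one shown): unsatisfiable in S5.
S4-tableau for the formula:
1. not (Dia (not q implies not p) implies Box Dia (not q implies not p)) and not (q and p), w0
2. not (Dia (not q implies not p) implies Box Dia (not q implies not p)), w0
3. not (q and p), w0
4. Dia (not q implies not p), w0
5. not Box Dia (not q implies not p), w0
6. not p, w0
7. not q implies not p, w1
8. not p, w1
9. not Dia (not q implies not p), w2
10. not (not q implies not p), w2
11. not q, w2
12. p, w2
Accessibility: w0Rw0, w0Rw1, w0Rw2, w1Rw1, w2Rw2
Complete open branch: satisfiable in S4, hence also in K, T (this S4-model is also a K-model and a T-model).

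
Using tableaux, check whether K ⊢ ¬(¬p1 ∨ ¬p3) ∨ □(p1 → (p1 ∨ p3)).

Valid

Tableau for the negation ¬(¬(¬p1 ∨ ¬p3) ∨ □(p1 → (p1 ∨ p3))):
1. ¬(¬(¬p1 ∨ ¬p3) ∨ □(p1 → (p1 ∨ p3))), u
2. ¬p1 ∨ ¬p3, u
3. ¬□(p1 → (p1 ∨ p3)), u
4. ¬p3, u
5. ¬(p1 → (p1 ∨ p3)), v
6. p1, v
7. ¬(p1 ∨ p3), v
8. ¬p1, v
9. ¬p3, v
Accessibility: uRv
Branch closes: p1 and ¬p1 both at v.
All branches of the negation close; one closing branch shown above.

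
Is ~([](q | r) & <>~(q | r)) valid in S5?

Yes, valid

Tableau for the negation [](q | r) & <>~(q | r):
1. [](q | r) & <>~(q | r), u
2. [](q | r), u   [&-rule on 1]
3. <>~(q | r), u   [&-rule on 1]
4. q | r, u   [[]-rule on 2 via uRu]
5. r, u   [|-rule on 4 (branches; this branch)]
6. ~(q | r), v   [<>-rule on 3: fresh world v, uRv]
7. ~q, v   [~|-rule on 6]
8. ~r, v   [~|-rule on 6]
9. q | r, v   [[]-rule on 2 via uRv]
10. r, v   [|-rule on 9 (branches; this branch)]
Accessibility: uRu, uRv, vRu, vRv
Branch closes: r and ~r both at v.
All branches of the negation close; one closing branch shown above.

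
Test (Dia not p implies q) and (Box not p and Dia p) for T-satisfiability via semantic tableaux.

1. (Dia not p implies q) and (Box not p and Dia p), w0
2. Dia not p implies q, w0   [and-rule on 1]
3. Box not p and Dia p, w0   [and-rule on 1]
4. Box not p, w0   [and-rule on 3]
5. Dia p, w0   [and-rule on 3]
6. not p, w0   [Box-rule on 4 via w0Rw0]
7. q, w0   [implies-rule on 2 (branches; this branch)]
8. p, w1   [Dia-rule on 5: fresh world w1, w0Rw1]
9. not p, w1   [Box-rule on 4 via w0Rw1]
Accessibility: w0Rw0, w0Rw1, w1Rw1
Branch closes: p and not p both at w1.
All branches of the tableau close; one closing branch shown above.

Unsatisfiable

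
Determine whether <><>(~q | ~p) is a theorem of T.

Invalid (countermodel exists)

Tableau for the negation ~<><>(~q | ~p):
1. ~<><>(~q | ~p), w0
2. ~<>(~q | ~p), w0
3. ~(~q | ~p), w0
4. q, w0
5. p, w0
Accessibility: w0Rw0
The negation has an open branch (countermodel exists).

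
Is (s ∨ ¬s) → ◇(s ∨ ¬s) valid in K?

Invalid (countermodel exists)

Tableau for the negation ¬((s ∨ ¬s) → ◇(s ∨ ¬s)):
1. ¬((s ∨ ¬s) → ◇(s ∨ ¬s)), w0
2. s ∨ ¬s, w0
3. ¬◇(s ∨ ¬s), w0
4. ¬s, w0
The negation has an open branch (countermodel exists).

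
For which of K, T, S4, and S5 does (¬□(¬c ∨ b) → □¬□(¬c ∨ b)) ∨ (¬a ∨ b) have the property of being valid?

S5

S5-tableau for the negation ¬((¬□(¬c ∨ b) → □¬□(¬c ∨ b)) ∨ (¬a ∨ b)):
1. ¬((¬□(¬c ∨ b) → □¬□(¬c ∨ b)) ∨ (¬a ∨ b)), w0
2. ¬(¬□(¬c ∨ b) → □¬□(¬c ∨ b)), w0
3. ¬(¬a ∨ b), w0
4. ¬□(¬c ∨ b), w0
5. ¬□¬□(¬c ∨ b), w0
6. a, w0
7. ¬b, w0
8. ¬(¬c ∨ b), w1
9. c, w1
10. ¬b, w1
11. □(¬c ∨ b), w2
12. ¬c ∨ b, w0
13. ¬c ∨ b, w1
14. ¬c ∨ b, w2
15. ¬c, w0
16. b, w1
Accessibility: w0Rw0, w0Rw1, w0Rw2, w1Rw0, w1Rw1, w1Rw2, w2Rw0, w2Rw1, w2Rw2
Branch closes: b and ¬b both at w1.
Every branch closes (one shown): valid in S5.
S4-tableau for the negation ¬((¬□(¬c ∨ b) → □¬□(¬c ∨ b)) ∨ (¬a ∨ b)):
1. ¬((¬□(¬c ∨ b) → □¬□(¬c ∨ b)) ∨ (¬a ∨ b)), w0
2. ¬(¬□(¬c ∨ b) → □¬□(¬c ∨ b)), w0
3. ¬(¬a ∨ b), w0
4. ¬□(¬c ∨ b), w0
5. ¬□¬□(¬c ∨ b), w0
6. a, w0
7. ¬b, w0
8. ¬(¬c ∨ b), w1
9. c, w1
10. ¬b, w1
11. □(¬c ∨ b), w2
12. ¬c ∨ b, w2
13. b, w2
Accessibility: w0Rw0, w0Rw1, w0Rw2, w1Rw1, w2Rw2
Complete open branch: countermodel on an S4-frame, so not valid in S4, nor in K, T (the same frame is also a K-frame and a T-frame).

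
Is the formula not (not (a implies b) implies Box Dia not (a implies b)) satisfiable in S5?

No, unsatisfiable

1. not (not (a implies b) implies Box Dia not (a implies b)), u
2. not (a implies b), u
3. not Box Dia not (a implies b), u
4. a, u
5. not b, u
6. not Dia not (a implies b), v
7. a implies b, u
8. a implies b, v
9. b, u
Accessibility: uRu, uRv, vRu, vRv
Branch closes: b and not b both at u.
All branches of the tableau close; one closing branch shown above.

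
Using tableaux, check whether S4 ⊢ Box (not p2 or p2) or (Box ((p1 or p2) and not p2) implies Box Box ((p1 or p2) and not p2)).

Valid

Tableau for the negation not (Box (not p2 or p2) or (Box ((p1 or p2) and not p2) implies Box Box ((p1 or p2) and not p2))):
1. not (Box (not p2 or p2) or (Box ((p1 or p2) and not p2) implies Box Box ((p1 or p2) and not p2))), 0
2. not Box (not p2 or p2), 0
3. not (Box ((p1 or p2) and not p2) implies Box Box ((p1 or p2) and not p2)), 0
4. Box ((p1 or p2) and not p2), 0
5. not Box Box ((p1 or p2) and not p2), 0
6. (p1 or p2) and not p2, 0
7. p1 or p2, 0
8. not p2, 0
9. p1, 0
10. not (not p2 or p2), 1
11. p2, 1
12. not p2, 1
Accessibility: 0R0, 0R1, 1R1
Branch closes: p2 and not p2 both at 1.
Every branch of the negation's tableau closes; the branch above is one of them.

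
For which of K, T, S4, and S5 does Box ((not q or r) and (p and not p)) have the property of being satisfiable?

K-tableau for the formula:
1. Box ((not q or r) and (p and not p)), w0
Complete open branch: satisfiable in K.
T-tableau for the formula:
1. Box ((not q or r) and (p and not p)), w0
2. (not q or r) and (p and not p), w0   [Box-rule on 1 via w0Rw0]
3. not q or r, w0   [and-rule on 2]
4. p and not p, w0   [and-rule on 2]
5. p, w0   [and-rule on 4]
6. not p, w0   [and-rule on 4]
Accessibility: w0Rw0
Branch closes: p and not p both at w0.
Every branch closes (one shown): unsatisfiable in T, hence also in S4, S5 (every S4/S5-frame is a T-frame).

K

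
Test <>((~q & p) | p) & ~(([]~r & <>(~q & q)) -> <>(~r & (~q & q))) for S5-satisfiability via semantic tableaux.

1. <>((~q & p) | p) & ~(([]~r & <>(~q & q)) -> <>(~r & (~q & q))), 0
2. <>((~q & p) | p), 0
3. ~(([]~r & <>(~q & q)) -> <>(~r & (~q & q))), 0
4. []~r & <>(~q & q), 0
5. ~<>(~r & (~q & q)), 0
6. []~r, 0
7. <>(~q & q), 0
8. ~(~r & (~q & q)), 0
9. ~r, 0
10. ~(~q & q), 0
11. ~q, 0
12. (~q & p) | p, 1
13. ~(~r & (~q & q)), 1
14. ~r, 1
15. ~q & p, 1
16. ~q, 1
17. p, 1
18. ~(~q & q), 1
19. ~q & q, 2
20. ~q, 2
21. q, 2
Accessibility: 0R0, 0R1, 0R2, 1R0, 1R1, 1R2, 2R0, 2R1, 2R2
Branch closes: q and ~q both at 2.
All branches of the tableau close; one closing branch shown above.

Unsatisfiable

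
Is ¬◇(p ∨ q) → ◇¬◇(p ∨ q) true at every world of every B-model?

Tableau for the negation ¬(¬◇(p ∨ q) → ◇¬◇(p ∨ q)):
1. ¬(¬◇(p ∨ q) → ◇¬◇(p ∨ q)), w0
2. ¬◇(p ∨ q), w0
3. ¬◇¬◇(p ∨ q), w0
4. ¬(p ∨ q), w0
5. ¬p, w0
6. ¬q, w0
7. ◇(p ∨ q), w0
8. p ∨ q, w1
9. ¬(p ∨ q), w1
10. ¬p, w1
11. ¬q, w1
12. ◇(p ∨ q), w1
13. q, w1
Accessibility: w0Rw0, w0Rw1, w1Rw0, w1Rw1
Branch closes: q and ¬q both at w1.
All branches of the negation close; one closing branch shown above.

Valid in B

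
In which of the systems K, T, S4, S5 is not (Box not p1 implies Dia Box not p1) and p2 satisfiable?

K

K-tableau for the formula:
1. not (Box not p1 implies Dia Box not p1) and p2, 0
2. not (Box not p1 implies Dia Box not p1), 0
3. p2, 0
4. Box not p1, 0
5. not Dia Box not p1, 0
Complete open branch: satisfiable in K.
T-tableau for the formula:
1. not (Box not p1 implies Dia Box not p1) and p2, 0
2. not (Box not p1 implies Dia Box not p1), 0
3. p2, 0
4. Box not p1, 0
5. not Dia Box not p1, 0
6. not p1, 0
7. not Box not p1, 0
8. p1, 1
9. not p1, 1
Accessibility: 0R0, 0R1, 1R1
Branch closes: p1 and not p1 both at 1.
Every branch closes (one shown): unsatisfiable in T, hence also in S4, S5 (every S4/S5-frame is a T-frame).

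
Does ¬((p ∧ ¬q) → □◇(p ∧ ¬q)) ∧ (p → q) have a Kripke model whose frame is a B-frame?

Unsatisfiable (every branch closes)

1. ¬((p ∧ ¬q) → □◇(p ∧ ¬q)) ∧ (p → q), w0
2. ¬((p ∧ ¬q) → □◇(p ∧ ¬q)), w0   [∧-rule on 1]
3. p → q, w0   [∧-rule on 1]
4. p ∧ ¬q, w0   [¬→-rule on 2]
5. ¬□◇(p ∧ ¬q), w0   [¬→-rule on 2]
6. p, w0   [∧-rule on 4]
7. ¬q, w0   [∧-rule on 4]
8. q, w0   [→-rule on 3 (branches; this branch)]
Accessibility: w0Rw0
Branch closes: q and ¬q both at w0.
(One branch shown.) All branches close.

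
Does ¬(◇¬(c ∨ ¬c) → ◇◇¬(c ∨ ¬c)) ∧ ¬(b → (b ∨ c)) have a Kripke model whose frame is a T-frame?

Unsatisfiable

1. ¬(◇¬(c ∨ ¬c) → ◇◇¬(c ∨ ¬c)) ∧ ¬(b → (b ∨ c)), w0
2. ¬(◇¬(c ∨ ¬c) → ◇◇¬(c ∨ ¬c)), w0   [∧-rule on 1]
3. ¬(b → (b ∨ c)), w0   [∧-rule on 1]
4. ◇¬(c ∨ ¬c), w0   [¬→-rule on 2]
5. ¬◇◇¬(c ∨ ¬c), w0   [¬→-rule on 2]
6. b, w0   [¬→-rule on 3]
7. ¬(b ∨ c), w0   [¬→-rule on 3]
8. ¬b, w0   [¬∨-rule on 7]
9. ¬c, w0   [¬∨-rule on 7]
Accessibility: w0Rw0
Branch closes: b and ¬b both at w0.
All branches of the tableau close; one closing branch shown above.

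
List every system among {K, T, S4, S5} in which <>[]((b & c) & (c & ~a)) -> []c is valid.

S5-tableau for the negation ~(<>[]((b & c) & (c & ~a)) -> []c):
1. ~(<>[]((b & c) & (c & ~a)) -> []c), u
2. <>[]((b & c) & (c & ~a)), u
3. ~[]c, u
4. []((b & c) & (c & ~a)), v
5. (b & c) & (c & ~a), u
6. b & c, u
7. c & ~a, u
8. b, u
9. c, u
10. ~a, u
11. (b & c) & (c & ~a), v
12. b & c, v
13. c & ~a, v
14. b, v
15. c, v
16. ~a, v
17. ~c, w
18. (b & c) & (c & ~a), w
19. b & c, w
20. c & ~a, w
21. b, w
22. c, w
Accessibility: uRu, uRv, uRw, vRu, vRv, vRw, wRu, wRv, wRw
Branch closes: c and ~c both at w.
Every branch closes (one shown): valid in S5.
S4-tableau for the negation ~(<>[]((b & c) & (c & ~a)) -> []c):
1. ~(<>[]((b & c) & (c & ~a)) -> []c), u
2. <>[]((b & c) & (c & ~a)), u
3. ~[]c, u
4. []((b & c) & (c & ~a)), v
5. (b & c) & (c & ~a), v
6. b & c, v
7. c & ~a, v
8. b, v
9. c, v
10. ~a, v
11. ~c, w
Accessibility: uRu, uRv, uRw, vRv, wRw
Complete open branch: countermodel on an S4-frame, so not valid in S4, nor in K, T (the same frame is also a K-frame and a T-frame).

S5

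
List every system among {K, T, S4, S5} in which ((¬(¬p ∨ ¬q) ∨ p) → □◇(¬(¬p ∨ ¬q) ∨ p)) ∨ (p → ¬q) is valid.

S5-tableau for the negation ¬(((¬(¬p ∨ ¬q) ∨ p) → □◇(¬(¬p ∨ ¬q) ∨ p)) ∨ (p → ¬q)):
1. ¬(((¬(¬p ∨ ¬q) ∨ p) → □◇(¬(¬p ∨ ¬q) ∨ p)) ∨ (p → ¬q)), u
2. ¬((¬(¬p ∨ ¬q) ∨ p) → □◇(¬(¬p ∨ ¬q) ∨ p)), u
3. ¬(p → ¬q), u
4. ¬(¬p ∨ ¬q) ∨ p, u
5. ¬□◇(¬(¬p ∨ ¬q) ∨ p), u
6. p, u
7. q, u
8. ¬(¬p ∨ ¬q), u
9. ¬◇(¬(¬p ∨ ¬q) ∨ p), v
10. ¬(¬(¬p ∨ ¬q) ∨ p), u
11. ¬p ∨ ¬q, u
12. ¬p, u
Accessibility: uRu, uRv, vRu, vRv
Branch closes: p and ¬p both at u.
Every branch closes (one shown): valid in S5.
S4-tableau for the negation ¬(((¬(¬p ∨ ¬q) ∨ p) → □◇(¬(¬p ∨ ¬q) ∨ p)) ∨ (p → ¬q)):
1. ¬(((¬(¬p ∨ ¬q) ∨ p) → □◇(¬(¬p ∨ ¬q) ∨ p)) ∨ (p → ¬q)), u
2. ¬((¬(¬p ∨ ¬q) ∨ p) → □◇(¬(¬p ∨ ¬q) ∨ p)), u
3. ¬(p → ¬q), u
4. ¬(¬p ∨ ¬q) ∨ p, u
5. ¬□◇(¬(¬p ∨ ¬q) ∨ p), u
6. p, u
7. q, u
8. ¬◇(¬(¬p ∨ ¬q) ∨ p), v
9. ¬(¬(¬p ∨ ¬q) ∨ p), v
10. ¬p ∨ ¬q, v
11. ¬p, v
12. ¬q, v
Accessibility: uRu, uRv, vRv
Complete open branch: countermodel on an S4-frame, so not valid in S4, nor in K, T (the same frame is also a K-frame and a T-frame).

S5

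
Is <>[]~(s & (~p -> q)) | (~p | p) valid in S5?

Tableau for the negation ~(<>[]~(s & (~p -> q)) | (~p | p)):
1. ~(<>[]~(s & (~p -> q)) | (~p | p)), w0
2. ~<>[]~(s & (~p -> q)), w0   [~|-rule on 1]
3. ~(~p | p), w0   [~|-rule on 1]
4. p, w0   [~|-rule on 3]
5. ~p, w0   [~|-rule on 3]
Accessibility: w0Rw0
Branch closes: p and ~p both at w0.
All branches of the negation close; one closing branch shown above.

Yes, valid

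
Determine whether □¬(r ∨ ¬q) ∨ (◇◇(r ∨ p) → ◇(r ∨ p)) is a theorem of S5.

Valid in S5

Tableau for the negation ¬(□¬(r ∨ ¬q) ∨ (◇◇(r ∨ p) → ◇(r ∨ p))):
1. ¬(□¬(r ∨ ¬q) ∨ (◇◇(r ∨ p) → ◇(r ∨ p))), 0
2. ¬□¬(r ∨ ¬q), 0   [¬∨-rule on 1]
3. ¬(◇◇(r ∨ p) → ◇(r ∨ p)), 0   [¬∨-rule on 1]
4. ◇◇(r ∨ p), 0   [¬→-rule on 3]
5. ¬◇(r ∨ p), 0   [¬→-rule on 3]
6. ¬(r ∨ p), 0   [¬◇-rule on 5 via 0R0]
7. ¬r, 0   [¬∨-rule on 6]
8. ¬p, 0   [¬∨-rule on 6]
9. r ∨ ¬q, 1   [¬□-rule on 2: fresh world 1, 0R1]
10. ¬(r ∨ p), 1   [¬◇-rule on 5 via 0R1]
11. ¬r, 1   [¬∨-rule on 10]
12. ¬p, 1   [¬∨-rule on 10]
13. ¬q, 1   [∨-rule on 9 (branches; this branch)]
14. ◇(r ∨ p), 2   [◇-rule on 4: fresh world 2, 0R2]
15. ¬(r ∨ p), 2   [¬◇-rule on 5 via 0R2]
16. ¬r, 2   [¬∨-rule on 15]
17. ¬p, 2   [¬∨-rule on 15]
18. r ∨ p, 3   [◇-rule on 14: fresh world 3, 2R3]
19. ¬(r ∨ p), 3   [¬◇-rule on 5 via 0R3]
20. ¬r, 3   [¬∨-rule on 19]
21. ¬p, 3   [¬∨-rule on 19]
22. p, 3   [∨-rule on 18 (branches; this branch)]
Accessibility: 0R0, 0R1, 0R2, 0R3, 1R0, 1R1, 1R2, 1R3, 2R0, 2R1, 2R2, 2R3, 3R0, 3R1, 3R2, 3R3
Branch closes: p and ¬p both at 3.
All branches of the negation close; one closing branch shown above.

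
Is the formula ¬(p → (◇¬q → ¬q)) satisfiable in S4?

1. ¬(p → (◇¬q → ¬q)), w0
2. p, w0
3. ¬(◇¬q → ¬q), w0
4. ◇¬q, w0
5. q, w0
6. ¬q, w1
Accessibility: w0Rw0, w0Rw1, w1Rw1

Satisfiable (open branch found)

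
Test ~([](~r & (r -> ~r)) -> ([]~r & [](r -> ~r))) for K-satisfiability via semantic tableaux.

1. ~([](~r & (r -> ~r)) -> ([]~r & [](r -> ~r))), u
2. [](~r & (r -> ~r)), u
3. ~([]~r & [](r -> ~r)), u
4. ~[](r -> ~r), u
5. ~(r -> ~r), v
6. r, v
7. ~r & (r -> ~r), v
8. ~r, v
9. r -> ~r, v
Accessibility: uRv
Branch closes: r and ~r both at v.
(One branch shown.) All branches close.

No, unsatisfiable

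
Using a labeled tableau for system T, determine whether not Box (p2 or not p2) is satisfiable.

Unsatisfiable

1. not Box (p2 or not p2), u
2. not (p2 or not p2), v
3. not p2, v
4. p2, v
Accessibility: uRu, uRv, vRv
Branch closes: p2 and not p2 both at v.
All branches of the tableau close; one closing branch shown above.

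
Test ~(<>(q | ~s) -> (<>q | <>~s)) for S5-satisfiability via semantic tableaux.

Unsatisfiable (every branch closes)

1. ~(<>(q | ~s) -> (<>q | <>~s)), u
2. <>(q | ~s), u
3. ~(<>q | <>~s), u
4. ~<>q, u
5. ~<>~s, u
6. ~q, u
7. s, u
8. q | ~s, v
9. ~q, v
10. s, v
11. ~s, v
Accessibility: uRu, uRv, vRu, vRv
Branch closes: s and ~s both at v.
(One branch shown.) All branches close.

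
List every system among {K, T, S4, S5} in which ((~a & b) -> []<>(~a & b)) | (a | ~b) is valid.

S5

S5-tableau for the negation ~(((~a & b) -> []<>(~a & b)) | (a | ~b)):
1. ~(((~a & b) -> []<>(~a & b)) | (a | ~b)), u
2. ~((~a & b) -> []<>(~a & b)), u
3. ~(a | ~b), u
4. ~a & b, u
5. ~[]<>(~a & b), u
6. ~a, u
7. b, u
8. ~<>(~a & b), v
9. ~(~a & b), u
10. ~(~a & b), v
11. ~b, u
Accessibility: uRu, uRv, vRu, vRv
Branch closes: b and ~b both at u.
Every branch closes (one shown): valid in S5.
S4-tableau for the negation ~(((~a & b) -> []<>(~a & b)) | (a | ~b)):
1. ~(((~a & b) -> []<>(~a & b)) | (a | ~b)), u
2. ~((~a & b) -> []<>(~a & b)), u
3. ~(a | ~b), u
4. ~a & b, u
5. ~[]<>(~a & b), u
6. ~a, u
7. b, u
8. ~<>(~a & b), v
9. ~(~a & b), v
10. ~b, v
Accessibility: uRu, uRv, vRv
Complete open branch: countermodel on an S4-frame, so not valid in S4, nor in K, T (the same frame is also a K-frame and a T-frame).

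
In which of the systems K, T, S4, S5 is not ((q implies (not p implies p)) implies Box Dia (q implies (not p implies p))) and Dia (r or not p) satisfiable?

S4-tableau for the formula:
1. not ((q implies (not p implies p)) implies Box Dia (q implies (not p implies p))) and Dia (r or not p), w0
2. not ((q implies (not p implies p)) implies Box Dia (q implies (not p implies p))), w0
3. Dia (r or not p), w0
4. q implies (not p implies p), w0
5. not Box Dia (q implies (not p implies p)), w0
6. not p implies p, w0
7. p, w0
8. r or not p, w1
9. not p, w1
10. not Dia (q implies (not p implies p)), w2
11. not (q implies (not p implies p)), w2
12. q, w2
13. not (not p implies p), w2
14. not p, w2
Accessibility: w0Rw0, w0Rw1, w0Rw2, w1Rw1, w2Rw2
Complete open branch: satisfiable in S4, hence also in K, T (this S4-model is also a K-model and a T-model).
S5-tableau for the formula:
1. not ((q implies (not p implies p)) implies Box Dia (q implies (not p implies p))) and Dia (r or not p), w0
2. not ((q implies (not p implies p)) implies Box Dia (q implies (not p implies p))), w0
3. Dia (r or not p), w0
4. q implies (not p implies p), w0
5. not Box Dia (q implies (not p implies p)), w0
6. not p implies p, w0
7. p, w0
8. r or not p, w1
9. not p, w1
10. not Dia (q implies (not p implies p)), w2
11. not (q implies (not p implies p)), w0
12. q, w0
13. not (not p implies p), w0
14. not p, w0
Accessibility: w0Rw0, w0Rw1, w0Rw2, w1Rw0, w1Rw1, w1Rw2, w2Rw0, w2Rw1, w2Rw2
Branch closes: p and not p both at w0.
Every branch closes (one shown): unsatisfiable in S5.

K, T, S4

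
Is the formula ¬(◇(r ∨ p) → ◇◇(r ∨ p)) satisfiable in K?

Yes, satisfiable

1. ¬(◇(r ∨ p) → ◇◇(r ∨ p)), w0
2. ◇(r ∨ p), w0   [¬→-rule on 1]
3. ¬◇◇(r ∨ p), w0   [¬→-rule on 1]
4. r ∨ p, w1   [◇-rule on 2: fresh world w1, w0Rw1]
5. ¬◇(r ∨ p), w1   [¬◇-rule on 3 via w0Rw1]
6. p, w1   [∨-rule on 4 (branches; this branch)]
Accessibility: w0Rw1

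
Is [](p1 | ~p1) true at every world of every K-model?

Tableau for the negation ~[](p1 | ~p1):
1. ~[](p1 | ~p1), w0
2. ~(p1 | ~p1), w1
3. ~p1, w1
4. p1, w1
Accessibility: w0Rw1
Branch closes: p1 and ~p1 both at w1.
Every branch of the negation's tableau closes; the branch above is one of them.

Valid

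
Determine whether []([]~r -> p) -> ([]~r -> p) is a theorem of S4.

Valid

Tableau for the negation ~([]([]~r -> p) -> ([]~r -> p)):
1. ~([]([]~r -> p) -> ([]~r -> p)), 0
2. []([]~r -> p), 0
3. ~([]~r -> p), 0
4. []~r, 0
5. ~p, 0
6. []~r -> p, 0
7. ~r, 0
8. ~[]~r, 0
9. r, 1
10. []~r -> p, 1
11. ~r, 1
Accessibility: 0R0, 0R1, 1R1
Branch closes: r and ~r both at 1.
Every branch of the negation's tableau closes; the branch above is one of them.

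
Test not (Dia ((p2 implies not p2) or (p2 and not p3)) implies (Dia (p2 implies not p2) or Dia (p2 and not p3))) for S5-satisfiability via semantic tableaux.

No, unsatisfiable

1. not (Dia ((p2 implies not p2) or (p2 and not p3)) implies (Dia (p2 implies not p2) or Dia (p2 and not p3))), u
2. Dia ((p2 implies not p2) or (p2 and not p3)), u
3. not (Dia (p2 implies not p2) or Dia (p2 and not p3)), u
4. not Dia (p2 implies not p2), u
5. not Dia (p2 and not p3), u
6. not (p2 implies not p2), u
7. p2, u
8. not (p2 and not p3), u
9. p3, u
10. (p2 implies not p2) or (p2 and not p3), v
11. not (p2 implies not p2), v
12. p2, v
13. not (p2 and not p3), v
14. p2 and not p3, v
15. not p3, v
16. p3, v
Accessibility: uRu, uRv, vRu, vRv
Branch closes: p3 and not p3 both at v.
(One branch shown.) All branches close.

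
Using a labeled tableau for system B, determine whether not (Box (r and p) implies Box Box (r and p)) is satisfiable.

Satisfiable (open branch found)

1. not (Box (r and p) implies Box Box (r and p)), u
2. Box (r and p), u   [neg-implies-rule on 1]
3. not Box Box (r and p), u   [neg-implies-rule on 1]
4. r and p, u   [Box-rule on 2 via uRu]
5. r, u   [and-rule on 4]
6. p, u   [and-rule on 4]
7. not Box (r and p), v   [neg-Box-rule on 3: fresh world v, uRv]
8. r and p, v   [Box-rule on 2 via uRv]
9. r, v   [and-rule on 8]
10. p, v   [and-rule on 8]
11. not (r and p), w   [neg-Box-rule on 7: fresh world w, vRw]
12. not p, w   [neg-and-rule on 11 (branches; this branch)]
Accessibility: uRu, uRv, vRu, vRv, vRw, wRv, wRw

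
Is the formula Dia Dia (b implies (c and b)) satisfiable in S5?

Satisfiable

1. Dia Dia (b implies (c and b)), 0
2. Dia (b implies (c and b)), 1
3. b implies (c and b), 2
4. c and b, 2
5. c, 2
6. b, 2
Accessibility: 0R0, 0R1, 0R2, 1R0, 1R1, 1R2, 2R0, 2R1, 2R2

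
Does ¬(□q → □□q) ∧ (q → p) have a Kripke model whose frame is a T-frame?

1. ¬(□q → □□q) ∧ (q → p), u
2. ¬(□q → □□q), u
3. q → p, u
4. □q, u
5. ¬□□q, u
6. q, u
7. p, u
8. ¬□q, v
9. q, v
10. ¬q, w
Accessibility: uRu, uRv, vRv, vRw, wRw

Satisfiable (open branch found)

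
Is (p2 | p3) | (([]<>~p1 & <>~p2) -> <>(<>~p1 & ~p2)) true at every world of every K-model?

Valid

Tableau for the negation ~((p2 | p3) | (([]<>~p1 & <>~p2) -> <>(<>~p1 & ~p2))):
1. ~((p2 | p3) | (([]<>~p1 & <>~p2) -> <>(<>~p1 & ~p2))), w0
2. ~(p2 | p3), w0   [~|-rule on 1]
3. ~(([]<>~p1 & <>~p2) -> <>(<>~p1 & ~p2)), w0   [~|-rule on 1]
4. ~p2, w0   [~|-rule on 2]
5. ~p3, w0   [~|-rule on 2]
6. []<>~p1 & <>~p2, w0   [~->-rule on 3]
7. ~<>(<>~p1 & ~p2), w0   [~->-rule on 3]
8. []<>~p1, w0   [&-rule on 6]
9. <>~p2, w0   [&-rule on 6]
10. ~p2, w1   [<>-rule on 9: fresh world w1, w0Rw1]
11. ~(<>~p1 & ~p2), w1   [~<>-rule on 7 via w0Rw1]
12. <>~p1, w1   [[]-rule on 8 via w0Rw1]
13. ~<>~p1, w1   [~&-rule on 11 (branches; this branch)]
14. ~p1, w2   [<>-rule on 12: fresh world w2, w1Rw2]
15. p1, w2   [~<>-rule on 13 via w1Rw2]
Accessibility: w0Rw1, w1Rw2
Branch closes: p1 and ~p1 both at w2.
All branches of the negation close; one closing branch shown above.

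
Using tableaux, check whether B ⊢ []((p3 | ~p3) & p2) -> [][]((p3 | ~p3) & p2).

Not valid

Tableau for the negation ~([]((p3 | ~p3) & p2) -> [][]((p3 | ~p3) & p2)):
1. ~([]((p3 | ~p3) & p2) -> [][]((p3 | ~p3) & p2)), 0
2. []((p3 | ~p3) & p2), 0
3. ~[][]((p3 | ~p3) & p2), 0
4. (p3 | ~p3) & p2, 0
5. p3 | ~p3, 0
6. p2, 0
7. ~p3, 0
8. ~[]((p3 | ~p3) & p2), 1
9. (p3 | ~p3) & p2, 1
10. p3 | ~p3, 1
11. p2, 1
12. ~p3, 1
13. ~((p3 | ~p3) & p2), 2
14. ~p2, 2
Accessibility: 0R0, 0R1, 1R0, 1R1, 1R2, 2R1, 2R2
The negation has an open branch (countermodel exists).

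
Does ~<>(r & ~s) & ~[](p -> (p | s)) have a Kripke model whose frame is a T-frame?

1. ~<>(r & ~s) & ~[](p -> (p | s)), w0
2. ~<>(r & ~s), w0
3. ~[](p -> (p | s)), w0
4. ~(r & ~s), w0
5. s, w0
6. ~(p -> (p | s)), w1
7. p, w1
8. ~(p | s), w1
9. ~p, w1
10. ~s, w1
Accessibility: w0Rw0, w0Rw1, w1Rw1
Branch closes: p and ~p both at w1.
Every branch closes; the branch above is one of them.

Unsatisfiable (every branch closes)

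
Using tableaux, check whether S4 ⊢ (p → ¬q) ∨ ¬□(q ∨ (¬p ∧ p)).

Tableau for the negation ¬((p → ¬q) ∨ ¬□(q ∨ (¬p ∧ p))):
1. ¬((p → ¬q) ∨ ¬□(q ∨ (¬p ∧ p))), w0
2. ¬(p → ¬q), w0
3. □(q ∨ (¬p ∧ p)), w0
4. p, w0
5. q, w0
6. q ∨ (¬p ∧ p), w0
Accessibility: w0Rw0
The negation has an open branch (countermodel exists).

No, not valid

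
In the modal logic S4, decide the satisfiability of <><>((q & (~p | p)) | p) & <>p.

1. <><>((q & (~p | p)) | p) & <>p, 0
2. <><>((q & (~p | p)) | p), 0
3. <>p, 0
4. <>((q & (~p | p)) | p), 1
5. p, 2
6. (q & (~p | p)) | p, 3
7. p, 3
Accessibility: 0R0, 0R1, 0R2, 0R3, 1R1, 1R3, 2R2, 3R3

Yes, satisfiable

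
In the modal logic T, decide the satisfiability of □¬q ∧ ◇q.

1. □¬q ∧ ◇q, u
2. □¬q, u
3. ◇q, u
4. ¬q, u
5. q, v
6. ¬q, v
Accessibility: uRu, uRv, vRv
Branch closes: q and ¬q both at v.
All branches of the tableau close; one closing branch shown above.

Unsatisfiable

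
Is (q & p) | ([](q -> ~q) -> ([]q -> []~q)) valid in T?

Valid in T

Tableau for the negation ~((q & p) | ([](q -> ~q) -> ([]q -> []~q))):
1. ~((q & p) | ([](q -> ~q) -> ([]q -> []~q))), 0
2. ~(q & p), 0
3. ~([](q -> ~q) -> ([]q -> []~q)), 0
4. [](q -> ~q), 0
5. ~([]q -> []~q), 0
6. []q, 0
7. ~[]~q, 0
8. q -> ~q, 0
9. q, 0
10. ~p, 0
11. ~q, 0
Accessibility: 0R0
Branch closes: q and ~q both at 0.
All branches of the negation close; one closing branch shown above.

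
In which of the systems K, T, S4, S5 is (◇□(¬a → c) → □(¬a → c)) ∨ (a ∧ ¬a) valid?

S5

S5-tableau for the negation ¬((◇□(¬a → c) → □(¬a → c)) ∨ (a ∧ ¬a)):
1. ¬((◇□(¬a → c) → □(¬a → c)) ∨ (a ∧ ¬a)), w0
2. ¬(◇□(¬a → c) → □(¬a → c)), w0
3. ¬(a ∧ ¬a), w0
4. ◇□(¬a → c), w0
5. ¬□(¬a → c), w0
6. a, w0
7. □(¬a → c), w1
8. ¬a → c, w0
9. ¬a → c, w1
10. c, w0
11. c, w1
12. ¬(¬a → c), w2
13. ¬a, w2
14. ¬c, w2
15. ¬a → c, w2
16. c, w2
Accessibility: w0Rw0, w0Rw1, w0Rw2, w1Rw0, w1Rw1, w1Rw2, w2Rw0, w2Rw1, w2Rw2
Branch closes: c and ¬c both at w2.
Every branch closes (one shown): valid in S5.
S4-tableau for the negation ¬((◇□(¬a → c) → □(¬a → c)) ∨ (a ∧ ¬a)):
1. ¬((◇□(¬a → c) → □(¬a → c)) ∨ (a ∧ ¬a)), w0
2. ¬(◇□(¬a → c) → □(¬a → c)), w0
3. ¬(a ∧ ¬a), w0
4. ◇□(¬a → c), w0
5. ¬□(¬a → c), w0
6. a, w0
7. □(¬a → c), w1
8. ¬a → c, w1
9. c, w1
10. ¬(¬a → c), w2
11. ¬a, w2
12. ¬c, w2
Accessibility: w0Rw0, w0Rw1, w0Rw2, w1Rw1, w2Rw2
Complete open branch: countermodel on an S4-frame, so not valid in S4, nor in K, T (the same frame is also a K-frame and a T-frame).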